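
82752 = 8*10344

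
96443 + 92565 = 189008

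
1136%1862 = 1136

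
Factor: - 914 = -2^1*457^1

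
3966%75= 66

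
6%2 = 0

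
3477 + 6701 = 10178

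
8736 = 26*336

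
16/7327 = 16/7327 =0.00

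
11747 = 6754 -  - 4993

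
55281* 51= 2819331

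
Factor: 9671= 19^1*509^1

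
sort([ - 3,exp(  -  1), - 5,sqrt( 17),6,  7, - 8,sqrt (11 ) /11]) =[ - 8 , - 5,-3,sqrt( 11 )/11 , exp( - 1),sqrt ( 17 ), 6, 7]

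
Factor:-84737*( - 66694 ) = 5651449478 = 2^1*33347^1*84737^1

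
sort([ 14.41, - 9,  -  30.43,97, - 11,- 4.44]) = [ - 30.43, - 11, - 9, - 4.44, 14.41, 97]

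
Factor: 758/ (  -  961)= - 2^1*31^( - 2 )*379^1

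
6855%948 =219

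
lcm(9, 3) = 9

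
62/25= 2 + 12/25 =2.48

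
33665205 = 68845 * 489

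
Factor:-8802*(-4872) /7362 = 2^3*3^2*7^1*29^1*163^1*409^( - 1)= 2382408/409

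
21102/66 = 3517/11 = 319.73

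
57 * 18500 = 1054500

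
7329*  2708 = 19846932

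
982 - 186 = 796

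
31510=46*685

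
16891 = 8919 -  - 7972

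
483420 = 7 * 69060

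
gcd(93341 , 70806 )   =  1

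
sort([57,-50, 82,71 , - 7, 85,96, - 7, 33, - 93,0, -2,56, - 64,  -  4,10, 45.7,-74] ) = [- 93  , - 74,-64,- 50, - 7, -7, - 4, - 2,0,10, 33,45.7,56 , 57, 71, 82, 85, 96]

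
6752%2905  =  942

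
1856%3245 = 1856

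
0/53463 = 0 = 0.00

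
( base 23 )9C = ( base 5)1334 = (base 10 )219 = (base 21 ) a9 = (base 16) db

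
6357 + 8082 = 14439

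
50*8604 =430200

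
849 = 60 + 789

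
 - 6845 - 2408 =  - 9253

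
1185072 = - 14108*( - 84)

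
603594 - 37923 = 565671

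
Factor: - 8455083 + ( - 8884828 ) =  - 17339911^1 = -17339911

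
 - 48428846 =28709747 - 77138593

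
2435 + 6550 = 8985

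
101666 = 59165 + 42501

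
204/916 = 51/229= 0.22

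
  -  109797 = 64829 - 174626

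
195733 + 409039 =604772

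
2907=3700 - 793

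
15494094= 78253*198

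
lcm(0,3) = 0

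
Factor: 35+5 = 40= 2^3 * 5^1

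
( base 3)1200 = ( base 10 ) 45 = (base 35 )1a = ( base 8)55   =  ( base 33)1c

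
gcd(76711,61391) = 1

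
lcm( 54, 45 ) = 270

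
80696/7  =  11528  =  11528.00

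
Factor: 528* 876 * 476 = 220163328 = 2^8* 3^2*7^1 * 11^1*17^1 * 73^1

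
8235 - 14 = 8221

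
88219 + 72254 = 160473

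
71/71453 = 71/71453= 0.00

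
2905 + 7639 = 10544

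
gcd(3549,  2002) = 91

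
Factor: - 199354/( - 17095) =758/65= 2^1 * 5^( - 1 )*13^( - 1) * 379^1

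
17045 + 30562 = 47607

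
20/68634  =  10/34317 = 0.00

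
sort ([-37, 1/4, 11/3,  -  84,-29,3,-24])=[ - 84, - 37,-29,- 24,1/4, 3,11/3] 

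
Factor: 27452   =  2^2*6863^1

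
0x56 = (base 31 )2o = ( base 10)86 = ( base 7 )152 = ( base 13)68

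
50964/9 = 16988/3= 5662.67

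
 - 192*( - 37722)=7242624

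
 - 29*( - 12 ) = 348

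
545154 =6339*86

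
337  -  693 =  - 356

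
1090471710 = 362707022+727764688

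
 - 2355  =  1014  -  3369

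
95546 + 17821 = 113367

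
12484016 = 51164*244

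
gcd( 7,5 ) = 1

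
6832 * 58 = 396256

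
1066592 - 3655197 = - 2588605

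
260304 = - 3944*(-66) 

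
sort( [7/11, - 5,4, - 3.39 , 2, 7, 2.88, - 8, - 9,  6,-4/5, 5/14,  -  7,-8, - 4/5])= [ - 9, - 8, - 8,-7,  -  5, - 3.39, - 4/5, - 4/5, 5/14, 7/11,  2,2.88, 4,  6,7] 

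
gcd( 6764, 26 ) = 2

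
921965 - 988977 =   -  67012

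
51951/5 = 51951/5=10390.20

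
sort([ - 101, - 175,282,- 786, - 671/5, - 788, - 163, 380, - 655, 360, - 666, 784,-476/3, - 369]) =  [ - 788, - 786, - 666,-655,-369, - 175,-163, - 476/3, - 671/5, - 101,282, 360, 380, 784]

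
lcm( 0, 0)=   0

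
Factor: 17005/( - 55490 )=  - 19/62= - 2^(  -  1) * 19^1*31^ ( - 1)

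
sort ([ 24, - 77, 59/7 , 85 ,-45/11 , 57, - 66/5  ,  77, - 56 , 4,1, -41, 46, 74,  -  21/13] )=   [-77,  -  56, - 41,  -  66/5,-45/11, - 21/13, 1,4, 59/7, 24, 46,  57, 74, 77, 85] 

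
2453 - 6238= - 3785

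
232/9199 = 232/9199 = 0.03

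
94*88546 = 8323324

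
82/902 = 1/11 = 0.09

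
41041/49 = 837 + 4/7 = 837.57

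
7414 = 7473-59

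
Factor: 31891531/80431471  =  7^1 * 17^(- 1) * 29^ (-1 )* 53^1*67^1*1283^1*163147^( - 1) 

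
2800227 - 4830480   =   - 2030253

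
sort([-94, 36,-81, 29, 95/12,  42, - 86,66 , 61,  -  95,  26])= [ - 95,-94, -86, - 81,95/12,26,29,36,42, 61,66] 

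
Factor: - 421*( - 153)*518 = 2^1 * 3^2*7^1* 17^1*37^1*421^1 = 33365934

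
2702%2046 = 656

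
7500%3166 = 1168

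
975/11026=975/11026 = 0.09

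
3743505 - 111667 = 3631838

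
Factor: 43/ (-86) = -2^(-1 ) = - 1/2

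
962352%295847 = 74811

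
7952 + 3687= 11639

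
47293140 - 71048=47222092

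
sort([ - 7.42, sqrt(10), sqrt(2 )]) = [ - 7.42, sqrt(2 ), sqrt( 10) ]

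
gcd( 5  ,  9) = 1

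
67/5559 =67/5559 = 0.01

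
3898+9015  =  12913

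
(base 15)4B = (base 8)107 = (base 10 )71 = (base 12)5B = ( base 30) 2b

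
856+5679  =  6535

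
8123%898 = 41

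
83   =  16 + 67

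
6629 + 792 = 7421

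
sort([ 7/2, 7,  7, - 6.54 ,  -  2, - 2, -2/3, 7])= [-6.54, - 2, - 2, - 2/3,7/2,7, 7,7 ]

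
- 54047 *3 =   -  162141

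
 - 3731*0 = 0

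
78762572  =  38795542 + 39967030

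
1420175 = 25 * 56807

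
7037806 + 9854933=16892739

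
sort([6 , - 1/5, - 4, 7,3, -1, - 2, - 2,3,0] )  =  [ -4, - 2, - 2,-1,  -  1/5, 0, 3, 3 , 6 , 7]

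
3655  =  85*43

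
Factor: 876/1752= 2^(  -  1) = 1/2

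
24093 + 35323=59416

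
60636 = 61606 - 970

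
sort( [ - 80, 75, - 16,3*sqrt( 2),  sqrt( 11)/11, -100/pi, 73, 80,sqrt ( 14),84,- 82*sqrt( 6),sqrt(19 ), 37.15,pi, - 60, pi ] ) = [ - 82* sqrt( 6), - 80, - 60, -100/pi,-16,sqrt(11) /11, pi, pi, sqrt( 14),3*sqrt(2),sqrt( 19 ),37.15,73,75,80,84 ]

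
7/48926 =7/48926= 0.00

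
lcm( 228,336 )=6384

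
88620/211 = 420 = 420.00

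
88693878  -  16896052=71797826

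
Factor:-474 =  - 2^1 * 3^1*79^1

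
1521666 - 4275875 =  - 2754209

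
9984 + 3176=13160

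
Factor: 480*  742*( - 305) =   -  108628800 = - 2^6*3^1* 5^2*7^1* 53^1 * 61^1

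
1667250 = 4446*375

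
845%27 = 8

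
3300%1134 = 1032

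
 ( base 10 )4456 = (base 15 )14C1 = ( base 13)204A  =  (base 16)1168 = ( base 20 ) b2g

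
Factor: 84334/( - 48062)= - 42167/24031 = - 7^( - 1) * 149^1*283^1*3433^( - 1) 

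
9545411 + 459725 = 10005136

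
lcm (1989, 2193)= 85527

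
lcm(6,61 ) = 366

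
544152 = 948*574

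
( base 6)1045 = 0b11110101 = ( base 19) CH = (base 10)245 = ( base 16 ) F5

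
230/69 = 10/3 = 3.33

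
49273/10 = 4927 + 3/10= 4927.30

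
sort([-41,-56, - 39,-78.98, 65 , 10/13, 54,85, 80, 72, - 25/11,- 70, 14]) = [-78.98,-70,  -  56 ,-41, - 39,  -  25/11,  10/13, 14, 54,65, 72, 80, 85] 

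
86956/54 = 43478/27 = 1610.30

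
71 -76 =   -  5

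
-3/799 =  - 1 + 796/799  =  - 0.00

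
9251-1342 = 7909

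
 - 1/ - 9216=1/9216 = 0.00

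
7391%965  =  636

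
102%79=23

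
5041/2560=1 + 2481/2560 = 1.97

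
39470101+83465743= 122935844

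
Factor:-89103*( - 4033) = 359352399 = 3^1 * 7^1 * 37^1 * 109^1 * 4243^1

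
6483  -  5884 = 599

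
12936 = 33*392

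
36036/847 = 468/11 =42.55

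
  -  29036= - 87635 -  - 58599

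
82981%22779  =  14644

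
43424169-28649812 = 14774357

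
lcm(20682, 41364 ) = 41364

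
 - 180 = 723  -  903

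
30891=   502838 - 471947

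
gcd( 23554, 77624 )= 2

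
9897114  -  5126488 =4770626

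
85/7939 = 5/467 = 0.01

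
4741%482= 403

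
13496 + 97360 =110856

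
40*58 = 2320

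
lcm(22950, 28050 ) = 252450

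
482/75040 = 241/37520 = 0.01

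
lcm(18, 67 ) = 1206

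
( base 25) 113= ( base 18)205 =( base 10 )653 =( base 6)3005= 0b1010001101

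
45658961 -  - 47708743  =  93367704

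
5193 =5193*1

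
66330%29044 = 8242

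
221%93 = 35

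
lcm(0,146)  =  0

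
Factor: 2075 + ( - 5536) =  - 3461^1 = - 3461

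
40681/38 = 1070 + 21/38 = 1070.55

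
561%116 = 97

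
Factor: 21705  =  3^1*5^1*1447^1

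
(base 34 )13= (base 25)1c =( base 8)45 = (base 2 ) 100101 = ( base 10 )37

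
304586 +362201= 666787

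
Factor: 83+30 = 113 = 113^1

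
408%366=42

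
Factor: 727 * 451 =11^1*41^1*727^1 = 327877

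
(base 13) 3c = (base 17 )30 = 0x33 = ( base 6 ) 123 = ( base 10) 51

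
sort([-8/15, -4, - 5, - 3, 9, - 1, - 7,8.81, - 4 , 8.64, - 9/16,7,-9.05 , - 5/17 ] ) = [-9.05 , - 7, - 5, - 4  ,-4, - 3, - 1, - 9/16,-8/15, - 5/17,7,8.64,8.81,9]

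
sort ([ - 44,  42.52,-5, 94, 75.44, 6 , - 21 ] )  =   [ - 44 ,-21,-5, 6, 42.52, 75.44,94]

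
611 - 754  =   - 143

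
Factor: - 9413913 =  - 3^1*53^1*59207^1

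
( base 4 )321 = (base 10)57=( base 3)2010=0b111001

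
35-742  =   - 707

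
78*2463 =192114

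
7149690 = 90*79441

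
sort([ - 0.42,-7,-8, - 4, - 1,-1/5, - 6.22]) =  [ - 8, - 7, - 6.22, - 4,  -  1,-0.42, - 1/5]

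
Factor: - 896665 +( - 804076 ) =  - 7^2 *61^1*569^1 = -1700741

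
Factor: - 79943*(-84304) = 2^4*11^1*479^1*79943^1=   6739514672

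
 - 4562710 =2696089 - 7258799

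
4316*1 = 4316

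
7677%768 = 765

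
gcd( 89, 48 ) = 1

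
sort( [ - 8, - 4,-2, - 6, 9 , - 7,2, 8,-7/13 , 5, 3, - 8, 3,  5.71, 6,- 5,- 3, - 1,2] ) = [  -  8 , - 8, - 7, - 6, - 5 ,  -  4, - 3, - 2, - 1, - 7/13,2, 2, 3, 3, 5, 5.71,6,8,9 ] 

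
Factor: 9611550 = 2^1*3^2*  5^2*13^1*31^1*53^1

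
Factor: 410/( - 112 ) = -2^( - 3 )*5^1*7^(  -  1 )*41^1 = -205/56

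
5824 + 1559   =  7383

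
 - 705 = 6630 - 7335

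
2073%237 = 177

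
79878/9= 26626/3 = 8875.33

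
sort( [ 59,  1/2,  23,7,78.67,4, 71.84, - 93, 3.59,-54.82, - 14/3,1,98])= [ - 93, - 54.82,- 14/3, 1/2, 1, 3.59,4, 7,23, 59, 71.84,78.67, 98]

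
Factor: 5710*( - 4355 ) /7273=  - 24867050/7273 = - 2^1 * 5^2 * 7^( - 1 )  *  13^1 * 67^1*571^1*1039^( - 1 ) 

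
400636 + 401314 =801950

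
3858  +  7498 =11356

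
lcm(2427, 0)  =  0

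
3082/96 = 1541/48 = 32.10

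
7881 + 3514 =11395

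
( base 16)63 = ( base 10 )99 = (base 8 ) 143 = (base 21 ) 4f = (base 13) 78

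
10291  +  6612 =16903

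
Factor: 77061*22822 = 1758686142 =2^1*3^1*17^1*1511^1*11411^1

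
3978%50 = 28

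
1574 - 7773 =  - 6199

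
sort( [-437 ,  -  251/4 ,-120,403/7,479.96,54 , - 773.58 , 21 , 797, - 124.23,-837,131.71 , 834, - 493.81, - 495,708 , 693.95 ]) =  [ - 837, - 773.58, -495, - 493.81, - 437, - 124.23, - 120, - 251/4,21, 54,403/7,131.71,479.96,693.95,708,797,  834]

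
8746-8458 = 288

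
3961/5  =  3961/5 = 792.20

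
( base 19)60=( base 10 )114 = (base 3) 11020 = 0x72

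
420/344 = 1+19/86 = 1.22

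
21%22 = 21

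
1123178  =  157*7154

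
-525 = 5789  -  6314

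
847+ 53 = 900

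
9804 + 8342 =18146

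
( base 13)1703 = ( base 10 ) 3383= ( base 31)3G4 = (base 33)33H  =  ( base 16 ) D37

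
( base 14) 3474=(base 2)10001110011110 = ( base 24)fjm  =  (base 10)9118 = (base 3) 110111201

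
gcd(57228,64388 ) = 4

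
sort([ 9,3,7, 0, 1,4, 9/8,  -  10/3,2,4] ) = [ - 10/3,0,1 , 9/8, 2, 3,4, 4,  7,9] 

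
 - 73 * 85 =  - 6205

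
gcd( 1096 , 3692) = 4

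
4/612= 1/153 = 0.01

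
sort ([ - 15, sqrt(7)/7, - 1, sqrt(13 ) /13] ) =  [ - 15,-1, sqrt(13)/13,sqrt( 7)/7]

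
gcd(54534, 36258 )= 6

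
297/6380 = 27/580 = 0.05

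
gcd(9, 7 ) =1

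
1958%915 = 128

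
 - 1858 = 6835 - 8693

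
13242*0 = 0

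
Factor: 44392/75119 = 2^3*11^( - 1 )* 31^1*179^1*6829^( - 1)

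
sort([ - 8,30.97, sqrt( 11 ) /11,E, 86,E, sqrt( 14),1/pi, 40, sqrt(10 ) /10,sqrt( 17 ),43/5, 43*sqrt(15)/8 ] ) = [ - 8 , sqrt(11 ) /11, sqrt(10 ) /10, 1/pi,E, E, sqrt (14), sqrt(17 ), 43/5, 43*sqrt( 15 ) /8,30.97, 40,86 ]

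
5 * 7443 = 37215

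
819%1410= 819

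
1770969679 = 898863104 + 872106575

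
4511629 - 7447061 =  - 2935432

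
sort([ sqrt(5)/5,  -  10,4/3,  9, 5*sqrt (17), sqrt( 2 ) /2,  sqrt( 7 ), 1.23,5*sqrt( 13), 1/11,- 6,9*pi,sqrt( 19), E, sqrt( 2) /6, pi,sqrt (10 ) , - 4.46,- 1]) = [- 10, - 6, - 4.46,- 1, 1/11, sqrt( 2)/6 , sqrt( 5 ) /5 , sqrt( 2)/2  ,  1.23, 4/3,  sqrt( 7), E, pi,sqrt( 10), sqrt( 19 ),  9,5  *  sqrt (13 ), 5*sqrt( 17 ) , 9 * pi]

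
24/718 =12/359 = 0.03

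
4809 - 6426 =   -  1617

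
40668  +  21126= 61794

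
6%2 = 0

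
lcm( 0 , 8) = 0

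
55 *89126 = 4901930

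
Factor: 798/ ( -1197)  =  -2^1*3^(-1) = - 2/3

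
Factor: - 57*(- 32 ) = 1824 = 2^5 * 3^1 * 19^1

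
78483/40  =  1962  +  3/40 = 1962.08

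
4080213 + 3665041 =7745254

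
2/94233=2/94233 = 0.00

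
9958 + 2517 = 12475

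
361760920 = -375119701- - 736880621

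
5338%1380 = 1198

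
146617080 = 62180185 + 84436895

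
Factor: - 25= - 5^2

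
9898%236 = 222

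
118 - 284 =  - 166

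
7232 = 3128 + 4104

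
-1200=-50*24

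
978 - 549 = 429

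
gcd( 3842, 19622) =2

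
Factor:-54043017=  - 3^1*7^1*17^1* 151381^1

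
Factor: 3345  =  3^1*5^1 * 223^1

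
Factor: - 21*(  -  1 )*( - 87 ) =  -3^2*7^1 * 29^1 = - 1827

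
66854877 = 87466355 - 20611478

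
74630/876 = 37315/438 = 85.19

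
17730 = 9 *1970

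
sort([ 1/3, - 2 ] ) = [ - 2, 1/3 ]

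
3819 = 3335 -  - 484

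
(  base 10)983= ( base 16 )3d7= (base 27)19b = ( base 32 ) UN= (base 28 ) 173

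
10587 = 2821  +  7766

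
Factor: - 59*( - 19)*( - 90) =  - 2^1 * 3^2*5^1*19^1*59^1  =  - 100890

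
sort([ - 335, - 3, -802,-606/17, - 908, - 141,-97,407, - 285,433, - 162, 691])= [-908 , - 802, - 335,-285,-162, - 141,-97,-606/17,-3, 407, 433, 691 ] 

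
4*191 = 764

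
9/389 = 9/389 =0.02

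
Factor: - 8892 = -2^2*3^2*13^1*19^1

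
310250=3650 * 85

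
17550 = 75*234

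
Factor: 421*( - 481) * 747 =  - 3^2*13^1*37^1*83^1*421^1 = -151268247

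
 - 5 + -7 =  - 12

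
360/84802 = 180/42401 = 0.00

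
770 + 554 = 1324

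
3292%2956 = 336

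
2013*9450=19022850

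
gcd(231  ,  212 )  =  1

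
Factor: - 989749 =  - 989749^1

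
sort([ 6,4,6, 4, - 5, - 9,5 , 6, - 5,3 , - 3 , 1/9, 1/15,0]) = [ - 9, - 5 , - 5,  -  3, 0 , 1/15 , 1/9,3,4, 4 , 5,6 , 6,6]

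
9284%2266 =220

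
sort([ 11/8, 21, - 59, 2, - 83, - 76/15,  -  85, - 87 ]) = [ - 87, - 85, - 83, - 59,-76/15,  11/8,2 , 21]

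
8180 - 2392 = 5788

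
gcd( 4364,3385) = 1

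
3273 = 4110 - 837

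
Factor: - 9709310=- 2^1*5^1*13^1*74687^1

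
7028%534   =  86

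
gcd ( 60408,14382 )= 18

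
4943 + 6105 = 11048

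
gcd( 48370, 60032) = 14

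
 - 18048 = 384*( - 47)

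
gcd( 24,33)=3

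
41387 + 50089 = 91476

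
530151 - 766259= - 236108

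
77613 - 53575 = 24038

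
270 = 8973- 8703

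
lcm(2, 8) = 8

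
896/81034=448/40517 =0.01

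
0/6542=0 = 0.00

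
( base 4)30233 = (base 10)815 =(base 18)295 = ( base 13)4A9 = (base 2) 1100101111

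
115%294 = 115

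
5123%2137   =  849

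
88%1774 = 88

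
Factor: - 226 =-2^1 * 113^1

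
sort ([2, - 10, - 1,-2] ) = [ - 10,-2, - 1,2 ]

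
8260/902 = 9 + 71/451  =  9.16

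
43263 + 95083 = 138346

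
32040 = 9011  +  23029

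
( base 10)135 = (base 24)5f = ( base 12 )B3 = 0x87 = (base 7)252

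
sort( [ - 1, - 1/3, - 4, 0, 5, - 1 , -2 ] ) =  [  -  4, - 2, - 1, - 1,  -  1/3, 0, 5 ]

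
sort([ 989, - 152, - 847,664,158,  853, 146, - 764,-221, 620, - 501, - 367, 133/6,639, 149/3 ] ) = [ - 847, - 764,  -  501,-367, - 221,-152, 133/6,149/3,146,158, 620,639  ,  664,853,989 ] 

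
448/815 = 448/815 = 0.55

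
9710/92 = 4855/46 =105.54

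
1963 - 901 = 1062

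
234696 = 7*33528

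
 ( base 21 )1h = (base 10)38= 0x26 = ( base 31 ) 17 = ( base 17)24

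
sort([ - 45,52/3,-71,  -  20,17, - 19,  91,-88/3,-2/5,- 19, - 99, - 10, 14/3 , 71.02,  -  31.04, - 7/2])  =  [  -  99, - 71, - 45,- 31.04, - 88/3, - 20,-19,-19, - 10, - 7/2 , - 2/5, 14/3,17,  52/3,71.02,91 ] 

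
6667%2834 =999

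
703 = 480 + 223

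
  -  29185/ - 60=486 + 5/12 = 486.42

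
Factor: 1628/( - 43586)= - 2^1*11^1*19^( - 1)*31^( - 1) =- 22/589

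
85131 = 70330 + 14801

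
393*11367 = 4467231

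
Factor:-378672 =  - 2^4*3^1*7^3*23^1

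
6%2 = 0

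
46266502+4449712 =50716214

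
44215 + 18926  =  63141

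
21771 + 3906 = 25677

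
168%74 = 20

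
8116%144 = 52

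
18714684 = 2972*6297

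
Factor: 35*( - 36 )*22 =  - 27720 =-2^3*3^2 *5^1*7^1 * 11^1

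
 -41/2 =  - 21 + 1/2 =- 20.50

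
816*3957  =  3228912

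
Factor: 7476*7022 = 2^3*3^1*7^1*89^1*3511^1 = 52496472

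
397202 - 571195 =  - 173993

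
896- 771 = 125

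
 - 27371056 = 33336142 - 60707198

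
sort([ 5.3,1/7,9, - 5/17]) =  [ -5/17,1/7,5.3,9]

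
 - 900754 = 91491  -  992245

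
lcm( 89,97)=8633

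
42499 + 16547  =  59046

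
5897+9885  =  15782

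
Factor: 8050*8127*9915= 2^1 * 3^4*5^3*7^2*23^1*43^1 * 661^1 = 648662600250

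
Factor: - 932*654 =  - 2^3*3^1*109^1*233^1 = -  609528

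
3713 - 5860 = - 2147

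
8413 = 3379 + 5034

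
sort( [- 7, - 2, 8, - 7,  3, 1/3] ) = [- 7, - 7, - 2,  1/3, 3,8]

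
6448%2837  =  774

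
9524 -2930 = 6594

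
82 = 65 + 17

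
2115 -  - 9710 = 11825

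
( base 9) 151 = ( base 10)127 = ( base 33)3s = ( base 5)1002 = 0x7f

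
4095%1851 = 393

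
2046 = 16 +2030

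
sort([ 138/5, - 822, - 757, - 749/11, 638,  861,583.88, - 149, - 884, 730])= [ - 884 , -822, - 757 , - 149, - 749/11,138/5,583.88,638,730 , 861 ]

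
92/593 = 92/593=0.16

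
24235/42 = 24235/42 = 577.02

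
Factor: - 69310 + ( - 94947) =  - 83^1*1979^1 = -164257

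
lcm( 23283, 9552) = 372528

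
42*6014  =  252588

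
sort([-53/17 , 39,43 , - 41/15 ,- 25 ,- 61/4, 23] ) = [ - 25 , - 61/4,-53/17, - 41/15,23, 39, 43] 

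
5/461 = 5/461 = 0.01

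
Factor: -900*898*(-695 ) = 2^3*3^2*5^3*139^1*449^1= 561699000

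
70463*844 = 59470772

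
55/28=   55/28 = 1.96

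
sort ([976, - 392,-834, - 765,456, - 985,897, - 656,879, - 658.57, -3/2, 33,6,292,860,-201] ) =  [ - 985, - 834 ,-765, - 658.57, - 656, - 392, -201, - 3/2,6,  33, 292, 456,860,879, 897,976 ] 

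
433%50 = 33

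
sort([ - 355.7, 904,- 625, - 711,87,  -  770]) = [-770,  -  711, - 625, - 355.7,87,904]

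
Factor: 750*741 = 2^1*3^2*5^3*13^1 * 19^1 = 555750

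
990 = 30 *33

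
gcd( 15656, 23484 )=7828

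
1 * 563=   563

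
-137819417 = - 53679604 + - 84139813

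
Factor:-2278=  - 2^1 * 17^1*67^1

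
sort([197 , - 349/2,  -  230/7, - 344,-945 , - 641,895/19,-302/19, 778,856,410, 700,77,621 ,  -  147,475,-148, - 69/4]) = [  -  945,-641,-344 , - 349/2, - 148,  -  147,-230/7, - 69/4, - 302/19,895/19,77,197,410,475,621,700,778,  856]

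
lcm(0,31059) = 0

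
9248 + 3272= 12520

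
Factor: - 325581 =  - 3^1 * 41^1*2647^1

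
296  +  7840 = 8136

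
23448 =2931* 8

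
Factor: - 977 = - 977^1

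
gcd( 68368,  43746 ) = 2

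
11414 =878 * 13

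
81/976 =81/976 =0.08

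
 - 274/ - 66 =4+5/33=4.15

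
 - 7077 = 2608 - 9685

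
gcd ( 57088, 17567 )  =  1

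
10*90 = 900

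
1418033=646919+771114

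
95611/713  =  4157/31 = 134.10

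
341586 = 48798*7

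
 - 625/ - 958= 625/958= 0.65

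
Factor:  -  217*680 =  - 147560 = -  2^3*5^1*7^1 *17^1*31^1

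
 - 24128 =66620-90748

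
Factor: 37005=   3^1*5^1*2467^1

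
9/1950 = 3/650 = 0.00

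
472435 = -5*( - 94487) 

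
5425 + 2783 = 8208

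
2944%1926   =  1018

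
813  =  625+188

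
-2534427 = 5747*(  -  441 ) 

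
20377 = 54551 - 34174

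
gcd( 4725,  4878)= 9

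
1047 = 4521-3474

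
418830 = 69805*6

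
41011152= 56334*728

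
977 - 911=66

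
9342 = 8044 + 1298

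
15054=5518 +9536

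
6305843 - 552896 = 5752947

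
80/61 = 1 + 19/61 = 1.31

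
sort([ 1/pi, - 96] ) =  [- 96,1/pi]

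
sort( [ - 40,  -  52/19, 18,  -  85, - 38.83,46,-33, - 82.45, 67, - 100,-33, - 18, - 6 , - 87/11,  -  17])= [-100 , - 85, - 82.45,-40, - 38.83,-33,- 33,-18, - 17, - 87/11, - 6, - 52/19, 18,46,67] 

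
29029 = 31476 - 2447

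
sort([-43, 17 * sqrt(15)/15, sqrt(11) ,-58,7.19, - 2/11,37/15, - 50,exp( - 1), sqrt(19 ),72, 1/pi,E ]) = [ - 58,-50 , - 43, - 2/11,1/pi, exp ( - 1 ), 37/15,E, sqrt( 11),sqrt( 19),17*sqrt(15)/15, 7.19,72] 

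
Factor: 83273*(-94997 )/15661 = - 7^1*41^1*331^1*15661^( - 1 )*83273^1=-  7910685181/15661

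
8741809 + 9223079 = 17964888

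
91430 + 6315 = 97745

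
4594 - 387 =4207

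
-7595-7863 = -15458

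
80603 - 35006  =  45597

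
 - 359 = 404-763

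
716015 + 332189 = 1048204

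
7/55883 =7/55883 = 0.00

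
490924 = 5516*89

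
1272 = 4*318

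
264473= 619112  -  354639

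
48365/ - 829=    - 48365/829 = -58.34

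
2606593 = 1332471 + 1274122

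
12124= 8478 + 3646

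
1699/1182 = 1699/1182 = 1.44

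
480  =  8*60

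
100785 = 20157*5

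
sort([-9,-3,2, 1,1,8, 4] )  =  [-9,-3, 1,  1, 2, 4, 8]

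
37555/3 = 37555/3 = 12518.33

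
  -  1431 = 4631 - 6062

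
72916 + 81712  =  154628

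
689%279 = 131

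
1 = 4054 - 4053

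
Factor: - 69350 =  - 2^1*5^2*19^1*73^1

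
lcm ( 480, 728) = 43680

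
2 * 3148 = 6296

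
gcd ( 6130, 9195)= 3065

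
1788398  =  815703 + 972695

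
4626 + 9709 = 14335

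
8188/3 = 8188/3 = 2729.33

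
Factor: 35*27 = 3^3*5^1*7^1 = 945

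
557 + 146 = 703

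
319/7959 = 319/7959 = 0.04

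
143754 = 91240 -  - 52514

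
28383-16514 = 11869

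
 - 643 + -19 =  - 662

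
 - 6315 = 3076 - 9391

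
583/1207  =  583/1207 = 0.48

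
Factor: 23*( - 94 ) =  - 2^1 * 23^1*47^1 = -2162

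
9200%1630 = 1050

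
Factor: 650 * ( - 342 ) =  - 2^2 * 3^2* 5^2*13^1*19^1 = - 222300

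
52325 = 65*805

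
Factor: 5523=3^1*7^1*263^1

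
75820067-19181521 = 56638546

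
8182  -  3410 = 4772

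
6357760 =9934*640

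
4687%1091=323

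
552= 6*92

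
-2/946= -1 + 472/473 = -  0.00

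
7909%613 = 553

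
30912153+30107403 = 61019556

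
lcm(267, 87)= 7743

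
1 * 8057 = 8057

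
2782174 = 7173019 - 4390845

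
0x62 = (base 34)2u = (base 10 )98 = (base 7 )200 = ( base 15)68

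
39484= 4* 9871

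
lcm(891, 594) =1782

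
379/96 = 379/96= 3.95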